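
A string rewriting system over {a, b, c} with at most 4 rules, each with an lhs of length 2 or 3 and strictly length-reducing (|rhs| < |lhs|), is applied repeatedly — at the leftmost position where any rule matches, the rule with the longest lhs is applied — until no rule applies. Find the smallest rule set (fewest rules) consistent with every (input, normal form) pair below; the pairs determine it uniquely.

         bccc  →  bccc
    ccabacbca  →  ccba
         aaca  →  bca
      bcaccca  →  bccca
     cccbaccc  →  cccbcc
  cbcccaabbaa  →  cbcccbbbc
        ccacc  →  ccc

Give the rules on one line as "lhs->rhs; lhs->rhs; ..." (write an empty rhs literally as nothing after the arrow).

aa->b; abb->ba; ac->; baa->bc

  | bccc
  | ccabacbca => ccabbca => ccbaca => ccba
  | aaca => bca
  | bcaccca => bccca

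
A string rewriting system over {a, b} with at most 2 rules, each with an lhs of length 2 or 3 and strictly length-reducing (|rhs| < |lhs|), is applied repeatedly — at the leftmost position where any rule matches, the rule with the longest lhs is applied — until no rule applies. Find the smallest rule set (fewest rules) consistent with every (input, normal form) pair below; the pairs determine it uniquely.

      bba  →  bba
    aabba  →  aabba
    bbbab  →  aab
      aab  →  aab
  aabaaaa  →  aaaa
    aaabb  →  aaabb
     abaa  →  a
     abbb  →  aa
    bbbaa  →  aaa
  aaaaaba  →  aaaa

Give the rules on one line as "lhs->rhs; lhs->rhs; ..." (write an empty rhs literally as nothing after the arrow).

  | bba
  | aabba
  | bbbab => aab
  | aab

aba->; bbb->a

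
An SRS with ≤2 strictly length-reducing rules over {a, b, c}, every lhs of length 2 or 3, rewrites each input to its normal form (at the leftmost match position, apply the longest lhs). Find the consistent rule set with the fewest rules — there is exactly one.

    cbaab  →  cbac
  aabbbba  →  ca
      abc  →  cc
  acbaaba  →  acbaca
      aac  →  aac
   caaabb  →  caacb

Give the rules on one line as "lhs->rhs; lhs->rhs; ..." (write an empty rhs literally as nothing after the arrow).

  | cbaab => cbac
  | aabbbba => acbbba => aba => ca
  | abc => cc
  | acbaaba => acbaca

ab->c; cbb->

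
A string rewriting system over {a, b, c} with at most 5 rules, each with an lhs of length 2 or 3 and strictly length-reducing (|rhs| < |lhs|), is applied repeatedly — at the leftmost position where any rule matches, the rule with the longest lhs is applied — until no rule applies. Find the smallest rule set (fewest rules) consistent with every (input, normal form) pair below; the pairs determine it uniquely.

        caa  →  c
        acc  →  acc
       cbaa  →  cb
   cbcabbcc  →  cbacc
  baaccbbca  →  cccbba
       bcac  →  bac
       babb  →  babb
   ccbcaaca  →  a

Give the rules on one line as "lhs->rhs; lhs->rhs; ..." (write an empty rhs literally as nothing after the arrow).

aa->c; bc->b; bcc->cc; ca->a

  | caa => aa => c
  | acc
  | cbaa => cbc => cb
  | cbcabbcc => cbabbcc => cbabcc => cbacc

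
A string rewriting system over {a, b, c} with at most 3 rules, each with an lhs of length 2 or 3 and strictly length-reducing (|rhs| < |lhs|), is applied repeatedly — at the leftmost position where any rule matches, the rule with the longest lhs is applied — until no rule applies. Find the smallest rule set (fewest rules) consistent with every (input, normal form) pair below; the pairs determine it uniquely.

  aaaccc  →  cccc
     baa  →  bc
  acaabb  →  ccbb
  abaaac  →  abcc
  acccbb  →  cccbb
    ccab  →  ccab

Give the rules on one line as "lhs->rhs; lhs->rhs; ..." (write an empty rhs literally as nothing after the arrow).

aa->c; ac->c

  | aaaccc => caccc => cccc
  | baa => bc
  | acaabb => caabb => ccbb
  | abaaac => abcac => abcc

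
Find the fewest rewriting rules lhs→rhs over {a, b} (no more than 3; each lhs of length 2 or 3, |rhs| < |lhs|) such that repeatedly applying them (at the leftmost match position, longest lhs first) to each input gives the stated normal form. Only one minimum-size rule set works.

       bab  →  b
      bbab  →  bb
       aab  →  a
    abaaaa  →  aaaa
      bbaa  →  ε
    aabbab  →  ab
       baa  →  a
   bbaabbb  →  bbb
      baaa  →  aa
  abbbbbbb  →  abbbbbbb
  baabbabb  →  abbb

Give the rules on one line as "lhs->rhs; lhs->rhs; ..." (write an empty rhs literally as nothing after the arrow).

aab->a; ba->

  | bab => b
  | bbab => bb
  | aab => a
  | abaaaa => aaaa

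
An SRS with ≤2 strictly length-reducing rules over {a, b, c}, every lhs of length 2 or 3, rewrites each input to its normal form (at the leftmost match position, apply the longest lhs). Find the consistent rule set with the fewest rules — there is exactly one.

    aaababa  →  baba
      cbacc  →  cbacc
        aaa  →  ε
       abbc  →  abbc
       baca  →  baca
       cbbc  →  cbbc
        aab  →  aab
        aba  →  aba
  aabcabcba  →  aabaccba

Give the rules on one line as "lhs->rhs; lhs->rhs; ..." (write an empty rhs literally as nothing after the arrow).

aaa->; cab->ac

  | aaababa => baba
  | cbacc
  | aaa => ε
  | abbc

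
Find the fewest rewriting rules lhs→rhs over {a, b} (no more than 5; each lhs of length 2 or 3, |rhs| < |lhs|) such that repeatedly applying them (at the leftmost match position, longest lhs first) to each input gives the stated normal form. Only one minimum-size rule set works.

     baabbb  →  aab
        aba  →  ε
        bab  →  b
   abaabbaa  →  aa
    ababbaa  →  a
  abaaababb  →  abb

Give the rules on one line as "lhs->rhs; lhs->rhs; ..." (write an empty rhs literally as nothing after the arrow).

  | baabbb => abbb => aab
  | aba => ε
  | bab => b
  | abaabbaa => abbaa => aa

aba->; ba->; bba->; bbb->ab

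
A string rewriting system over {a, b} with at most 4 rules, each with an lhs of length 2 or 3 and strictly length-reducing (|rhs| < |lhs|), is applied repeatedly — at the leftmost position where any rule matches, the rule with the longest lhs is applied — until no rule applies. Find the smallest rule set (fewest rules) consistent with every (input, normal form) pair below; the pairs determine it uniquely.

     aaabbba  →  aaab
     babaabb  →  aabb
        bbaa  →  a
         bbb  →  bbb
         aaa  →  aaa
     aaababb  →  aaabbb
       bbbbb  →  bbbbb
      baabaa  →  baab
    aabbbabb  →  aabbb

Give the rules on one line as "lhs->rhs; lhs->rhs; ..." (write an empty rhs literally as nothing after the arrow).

  | aaabbba => aaab
  | babaabb => aabb
  | bbaa => a
  | bbb

aba->ab; bab->; bba->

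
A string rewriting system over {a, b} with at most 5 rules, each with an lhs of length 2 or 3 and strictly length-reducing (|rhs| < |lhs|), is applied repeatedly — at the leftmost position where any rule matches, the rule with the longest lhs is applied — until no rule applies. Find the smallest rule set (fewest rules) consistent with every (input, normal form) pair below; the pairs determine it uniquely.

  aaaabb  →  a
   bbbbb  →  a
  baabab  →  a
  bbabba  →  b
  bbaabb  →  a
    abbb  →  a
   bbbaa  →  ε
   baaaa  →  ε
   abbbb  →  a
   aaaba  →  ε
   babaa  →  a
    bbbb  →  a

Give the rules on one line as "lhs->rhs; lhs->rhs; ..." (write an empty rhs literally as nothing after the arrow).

  | aaaabb => baabb => abb => ab => a
  | bbbbb => abbb => abb => ab => a
  | baabab => abab => aab => bb => a
  | bbabba => aabba => bbba => aba => aa => b

aa->b; ab->a; ba->; bb->a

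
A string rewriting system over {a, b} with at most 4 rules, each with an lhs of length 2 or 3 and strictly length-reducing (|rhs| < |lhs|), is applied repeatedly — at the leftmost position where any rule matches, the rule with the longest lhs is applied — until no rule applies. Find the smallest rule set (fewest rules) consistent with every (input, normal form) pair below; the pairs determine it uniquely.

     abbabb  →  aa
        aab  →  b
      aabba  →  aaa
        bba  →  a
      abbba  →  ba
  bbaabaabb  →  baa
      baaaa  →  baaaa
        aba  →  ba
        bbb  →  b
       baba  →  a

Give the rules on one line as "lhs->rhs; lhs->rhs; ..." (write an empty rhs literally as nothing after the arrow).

ab->b; abb->a; bb->

  | abbabb => aabb => aa
  | aab => ab => b
  | aabba => aaa
  | bba => a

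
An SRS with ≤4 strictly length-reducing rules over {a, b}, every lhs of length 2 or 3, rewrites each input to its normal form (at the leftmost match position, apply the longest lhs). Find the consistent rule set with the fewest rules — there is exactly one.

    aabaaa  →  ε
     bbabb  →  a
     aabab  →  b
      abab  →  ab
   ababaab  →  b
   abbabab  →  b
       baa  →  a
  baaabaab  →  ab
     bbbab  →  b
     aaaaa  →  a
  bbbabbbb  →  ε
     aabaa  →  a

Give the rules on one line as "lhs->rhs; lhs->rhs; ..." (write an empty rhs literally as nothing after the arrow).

  | aabaaa => baaa => aa => ε
  | bbabb => abb => a
  | aabab => bab => b
  | abab => ab

aa->; ba->; bb->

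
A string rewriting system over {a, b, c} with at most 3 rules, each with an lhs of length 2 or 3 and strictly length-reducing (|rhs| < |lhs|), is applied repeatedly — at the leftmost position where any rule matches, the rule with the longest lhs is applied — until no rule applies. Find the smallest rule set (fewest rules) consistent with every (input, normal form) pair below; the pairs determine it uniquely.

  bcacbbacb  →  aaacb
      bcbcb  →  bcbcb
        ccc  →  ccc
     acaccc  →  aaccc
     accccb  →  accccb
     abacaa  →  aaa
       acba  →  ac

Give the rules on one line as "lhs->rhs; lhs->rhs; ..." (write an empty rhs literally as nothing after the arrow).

  | bcacbbacb => bacbbacb => cbbacb => aaacb
  | bcbcb
  | ccc
  | acaccc => aaccc

ba->; ca->a; cbb->aa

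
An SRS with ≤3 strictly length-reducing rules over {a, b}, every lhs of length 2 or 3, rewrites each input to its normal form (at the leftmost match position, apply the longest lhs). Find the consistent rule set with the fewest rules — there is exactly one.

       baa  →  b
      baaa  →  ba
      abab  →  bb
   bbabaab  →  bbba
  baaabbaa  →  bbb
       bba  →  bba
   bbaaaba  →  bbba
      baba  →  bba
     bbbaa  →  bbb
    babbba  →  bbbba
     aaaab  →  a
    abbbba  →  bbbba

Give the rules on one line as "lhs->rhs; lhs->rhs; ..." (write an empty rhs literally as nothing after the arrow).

  | baa => b
  | baaa => ba
  | abab => bab => bb
  | bbabaab => bbbaab => bbba

aa->; aab->a; ab->b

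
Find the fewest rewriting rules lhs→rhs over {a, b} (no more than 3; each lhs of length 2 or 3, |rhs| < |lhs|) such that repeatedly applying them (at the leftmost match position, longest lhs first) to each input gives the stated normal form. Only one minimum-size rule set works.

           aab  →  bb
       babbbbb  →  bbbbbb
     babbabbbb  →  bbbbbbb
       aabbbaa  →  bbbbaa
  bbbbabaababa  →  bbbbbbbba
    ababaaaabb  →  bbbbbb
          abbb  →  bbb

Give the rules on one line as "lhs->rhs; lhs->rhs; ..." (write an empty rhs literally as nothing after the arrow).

  | aab => bb
  | babbbbb => bbbbbb
  | babbabbbb => bbbabbbb => bbbbbbb
  | aabbbaa => bbbbaa

aab->bb; ab->b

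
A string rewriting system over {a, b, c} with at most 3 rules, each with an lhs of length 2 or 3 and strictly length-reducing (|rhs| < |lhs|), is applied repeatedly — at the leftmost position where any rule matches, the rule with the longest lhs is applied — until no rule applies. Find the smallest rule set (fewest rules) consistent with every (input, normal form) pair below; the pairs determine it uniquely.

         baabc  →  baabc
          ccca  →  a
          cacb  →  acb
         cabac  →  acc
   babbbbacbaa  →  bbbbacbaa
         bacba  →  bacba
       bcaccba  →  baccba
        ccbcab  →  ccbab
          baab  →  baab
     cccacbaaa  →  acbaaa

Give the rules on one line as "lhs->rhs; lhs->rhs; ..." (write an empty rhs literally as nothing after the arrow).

  | baabc
  | ccca => cca => ca => a
  | cacb => acb
  | cabac => abac => acc

aba->ac; abb->b; ca->a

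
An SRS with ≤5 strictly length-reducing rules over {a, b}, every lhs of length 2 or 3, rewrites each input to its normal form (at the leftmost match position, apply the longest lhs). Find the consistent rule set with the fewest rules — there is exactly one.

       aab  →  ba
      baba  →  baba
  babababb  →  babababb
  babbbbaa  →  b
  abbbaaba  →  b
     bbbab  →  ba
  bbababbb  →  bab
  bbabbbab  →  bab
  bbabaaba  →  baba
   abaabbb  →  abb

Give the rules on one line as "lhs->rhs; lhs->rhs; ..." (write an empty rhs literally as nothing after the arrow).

aa->; aab->ba; bba->aa; bbb->bb

  | aab => ba
  | baba
  | babababb
  | babbbbaa => babbbaa => babbaa => baaaa => baa => b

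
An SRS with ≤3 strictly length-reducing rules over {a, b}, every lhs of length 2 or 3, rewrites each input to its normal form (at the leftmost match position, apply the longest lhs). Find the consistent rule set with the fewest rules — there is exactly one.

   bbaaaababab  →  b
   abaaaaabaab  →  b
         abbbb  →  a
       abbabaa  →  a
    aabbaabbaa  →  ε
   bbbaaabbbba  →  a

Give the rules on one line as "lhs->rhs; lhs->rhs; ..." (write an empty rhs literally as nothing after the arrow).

  | bbaaaababab => aaaababab => aababab => babab => bab => b
  | abaaaaabaab => aaaaabaab => aaabaab => abaab => aab => b
  | abbbb => abb => a
  | abbabaa => aabaa => baa => a

aa->; ba->; bb->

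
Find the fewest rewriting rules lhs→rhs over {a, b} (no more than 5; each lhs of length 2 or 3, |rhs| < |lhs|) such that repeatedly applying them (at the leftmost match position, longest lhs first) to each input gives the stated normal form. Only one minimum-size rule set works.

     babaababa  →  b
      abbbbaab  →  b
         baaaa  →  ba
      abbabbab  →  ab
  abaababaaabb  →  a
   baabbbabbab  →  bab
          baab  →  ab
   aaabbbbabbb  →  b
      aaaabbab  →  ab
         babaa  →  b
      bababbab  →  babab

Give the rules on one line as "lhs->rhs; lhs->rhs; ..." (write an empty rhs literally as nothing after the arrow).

  | babaababa => babbbaba => bbaba => aaba => bba => aa => b
  | abbbbaab => bbaab => aaab => b
  | baaaa => ba
  | abbabbab => abbab => ab

aa->b; aaa->; abb->; bb->a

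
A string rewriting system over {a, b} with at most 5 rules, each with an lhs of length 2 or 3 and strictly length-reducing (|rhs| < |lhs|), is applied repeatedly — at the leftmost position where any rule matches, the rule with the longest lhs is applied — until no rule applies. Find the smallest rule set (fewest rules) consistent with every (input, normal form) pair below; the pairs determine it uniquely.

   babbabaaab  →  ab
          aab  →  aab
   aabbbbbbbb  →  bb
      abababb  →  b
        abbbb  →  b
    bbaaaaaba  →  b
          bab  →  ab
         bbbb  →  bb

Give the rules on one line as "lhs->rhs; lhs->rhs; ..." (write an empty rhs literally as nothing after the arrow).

aaa->b; abb->b; ba->a; bbb->b

  | babbabaaab => abbabaaab => babaaab => abaaab => aaaab => bab => ab
  | aab
  | aabbbbbbbb => abbbbbbb => bbbbbb => bbbb => bb
  | abababb => aababb => aaabb => bbb => b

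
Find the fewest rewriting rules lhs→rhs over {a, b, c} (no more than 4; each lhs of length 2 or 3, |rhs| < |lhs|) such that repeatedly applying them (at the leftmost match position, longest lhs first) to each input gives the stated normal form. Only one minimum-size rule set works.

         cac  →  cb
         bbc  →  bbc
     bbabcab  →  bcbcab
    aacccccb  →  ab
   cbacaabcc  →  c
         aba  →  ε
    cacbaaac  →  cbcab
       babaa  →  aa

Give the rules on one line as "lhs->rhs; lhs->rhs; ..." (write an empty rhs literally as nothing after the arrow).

aba->; ac->b; ba->c; cc->a

  | cac => cb
  | bbc
  | bbabcab => bcbcab
  | aacccccb => abccccb => abaccb => ccb => ab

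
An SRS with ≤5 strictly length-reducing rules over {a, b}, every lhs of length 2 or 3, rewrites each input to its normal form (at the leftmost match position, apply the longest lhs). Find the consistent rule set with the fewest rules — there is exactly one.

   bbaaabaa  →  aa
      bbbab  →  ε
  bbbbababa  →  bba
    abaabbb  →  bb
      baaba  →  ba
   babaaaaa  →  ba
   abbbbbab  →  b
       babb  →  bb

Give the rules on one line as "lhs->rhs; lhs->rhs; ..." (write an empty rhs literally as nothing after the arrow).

  | bbaaabaa => bbbaa => aa
  | bbbab => ab => ε
  | bbbbababa => bababa => bba
  | abaabbb => abbb => bb

aaa->; ab->; aba->; bbb->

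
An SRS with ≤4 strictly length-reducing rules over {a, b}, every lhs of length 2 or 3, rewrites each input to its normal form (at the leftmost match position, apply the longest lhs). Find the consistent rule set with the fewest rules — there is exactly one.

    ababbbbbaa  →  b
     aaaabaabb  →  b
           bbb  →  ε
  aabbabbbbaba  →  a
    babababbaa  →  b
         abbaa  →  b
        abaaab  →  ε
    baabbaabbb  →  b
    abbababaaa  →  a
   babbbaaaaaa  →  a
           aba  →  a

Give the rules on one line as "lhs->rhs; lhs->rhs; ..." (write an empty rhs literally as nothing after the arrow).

aa->b; ab->; ba->a; bb->a

  | ababbbbbaa => abbbbbaa => bbbbaa => abbaa => baa => aa => b
  | aaaabaabb => baabaabb => aabaabb => bbaabb => aaabb => babb => abb => b
  | bbb => ab => ε
  | aabbabbbbaba => bbbabbbbaba => ababbbbaba => abbbbaba => bbbaba => ababa => aba => a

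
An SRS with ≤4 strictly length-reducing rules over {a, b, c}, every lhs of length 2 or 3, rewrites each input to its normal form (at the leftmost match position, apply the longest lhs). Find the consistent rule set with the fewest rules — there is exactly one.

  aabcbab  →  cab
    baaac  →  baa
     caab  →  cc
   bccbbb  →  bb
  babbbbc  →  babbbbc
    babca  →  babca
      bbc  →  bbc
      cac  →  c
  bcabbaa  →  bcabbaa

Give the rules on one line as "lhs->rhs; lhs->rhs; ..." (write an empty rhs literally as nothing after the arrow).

aab->c; ac->; cb->

  | aabcbab => ccbab => cab
  | baaac => baa
  | caab => cc
  | bccbbb => bcbb => bb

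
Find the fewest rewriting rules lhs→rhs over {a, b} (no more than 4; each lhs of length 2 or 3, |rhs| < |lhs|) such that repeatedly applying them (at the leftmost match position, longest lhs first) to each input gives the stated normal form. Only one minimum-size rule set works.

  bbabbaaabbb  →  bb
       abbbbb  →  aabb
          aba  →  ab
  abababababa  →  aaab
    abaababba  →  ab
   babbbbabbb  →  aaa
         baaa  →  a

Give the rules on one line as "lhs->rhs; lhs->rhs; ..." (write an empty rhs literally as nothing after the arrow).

ba->b; baa->; bab->; bbb->a

  | bbabbaaabbb => bbaaabbb => babbb => bb
  | abbbbb => aabb
  | aba => ab
  | abababababa => aabababa => aaaba => aaab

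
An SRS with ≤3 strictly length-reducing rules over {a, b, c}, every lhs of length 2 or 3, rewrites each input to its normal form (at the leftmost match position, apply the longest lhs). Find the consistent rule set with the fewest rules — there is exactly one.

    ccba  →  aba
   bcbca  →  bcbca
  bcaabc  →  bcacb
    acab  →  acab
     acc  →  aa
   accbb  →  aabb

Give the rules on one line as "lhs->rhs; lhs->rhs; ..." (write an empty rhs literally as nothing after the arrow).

  | ccba => aba
  | bcbca
  | bcaabc => bcacb
  | acab

abc->cb; cc->a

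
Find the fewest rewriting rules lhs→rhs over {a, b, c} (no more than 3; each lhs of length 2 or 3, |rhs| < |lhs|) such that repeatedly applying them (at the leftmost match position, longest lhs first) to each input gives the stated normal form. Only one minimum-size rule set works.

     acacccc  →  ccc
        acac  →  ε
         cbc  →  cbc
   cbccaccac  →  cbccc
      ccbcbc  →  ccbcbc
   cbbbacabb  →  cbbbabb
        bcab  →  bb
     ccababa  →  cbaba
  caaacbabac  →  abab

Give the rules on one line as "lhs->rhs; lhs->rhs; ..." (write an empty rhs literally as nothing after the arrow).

ac->; ca->

  | acacccc => acccc => ccc
  | acac => ac => ε
  | cbc
  | cbccaccac => cbcccac => cbccc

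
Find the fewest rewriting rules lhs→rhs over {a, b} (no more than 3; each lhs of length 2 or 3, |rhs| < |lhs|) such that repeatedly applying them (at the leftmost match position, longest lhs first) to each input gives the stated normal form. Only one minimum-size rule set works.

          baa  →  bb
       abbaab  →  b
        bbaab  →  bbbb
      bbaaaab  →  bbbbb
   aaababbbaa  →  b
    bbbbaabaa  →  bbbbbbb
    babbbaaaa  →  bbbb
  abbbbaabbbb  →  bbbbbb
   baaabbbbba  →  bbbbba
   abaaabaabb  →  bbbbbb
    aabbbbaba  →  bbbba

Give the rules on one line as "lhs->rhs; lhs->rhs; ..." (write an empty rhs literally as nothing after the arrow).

  | baa => bb
  | abbaab => baaab => bbab => b
  | bbaab => bbbb
  | bbaaaab => bbbaab => bbbbb

aa->b; abb->ba; bab->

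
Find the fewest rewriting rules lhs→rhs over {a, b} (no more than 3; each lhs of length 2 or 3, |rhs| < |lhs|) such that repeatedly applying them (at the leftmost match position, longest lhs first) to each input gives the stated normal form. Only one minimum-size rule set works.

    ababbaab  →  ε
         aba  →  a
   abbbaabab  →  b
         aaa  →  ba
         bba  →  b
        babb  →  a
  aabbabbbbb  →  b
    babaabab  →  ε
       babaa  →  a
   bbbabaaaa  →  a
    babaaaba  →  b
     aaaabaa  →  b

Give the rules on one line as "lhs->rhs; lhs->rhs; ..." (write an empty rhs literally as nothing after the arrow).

aa->b; ab->; bb->a

  | ababbaab => abbaab => baab => bbb => ab => ε
  | aba => a
  | abbbaabab => bbaabab => aaabab => babab => bab => b
  | aaa => ba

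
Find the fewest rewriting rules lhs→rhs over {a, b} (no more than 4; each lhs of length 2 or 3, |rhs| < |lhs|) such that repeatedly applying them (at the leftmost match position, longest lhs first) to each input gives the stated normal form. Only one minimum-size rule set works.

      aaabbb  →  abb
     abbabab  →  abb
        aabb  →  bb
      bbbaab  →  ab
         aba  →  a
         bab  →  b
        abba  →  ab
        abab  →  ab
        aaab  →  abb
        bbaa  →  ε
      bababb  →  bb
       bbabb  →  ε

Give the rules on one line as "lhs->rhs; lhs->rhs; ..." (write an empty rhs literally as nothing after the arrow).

aa->; aaa->ab; ba->; bbb->aa

  | aaabbb => abbbb => aaab => abb
  | abbabab => abbab => abb
  | aabb => bb
  | bbbaab => aaaab => abab => ab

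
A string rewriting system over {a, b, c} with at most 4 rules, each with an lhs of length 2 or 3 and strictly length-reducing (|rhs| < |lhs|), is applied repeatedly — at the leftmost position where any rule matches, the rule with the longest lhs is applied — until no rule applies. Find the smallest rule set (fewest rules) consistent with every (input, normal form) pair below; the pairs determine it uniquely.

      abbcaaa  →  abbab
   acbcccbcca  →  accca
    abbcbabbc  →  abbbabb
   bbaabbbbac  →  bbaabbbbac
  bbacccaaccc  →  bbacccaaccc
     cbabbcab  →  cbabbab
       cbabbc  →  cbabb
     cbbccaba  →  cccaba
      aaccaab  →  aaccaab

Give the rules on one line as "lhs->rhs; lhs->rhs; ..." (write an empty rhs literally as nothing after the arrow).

  | abbcaaa => abbaaa => abbab
  | acbcccbcca => acbccbcca => acbcbcca => acbbcca => accca
  | abbcbabbc => abbbabbc => abbbabb
  | bbaabbbbac

aaa->ab; bc->b; cbb->c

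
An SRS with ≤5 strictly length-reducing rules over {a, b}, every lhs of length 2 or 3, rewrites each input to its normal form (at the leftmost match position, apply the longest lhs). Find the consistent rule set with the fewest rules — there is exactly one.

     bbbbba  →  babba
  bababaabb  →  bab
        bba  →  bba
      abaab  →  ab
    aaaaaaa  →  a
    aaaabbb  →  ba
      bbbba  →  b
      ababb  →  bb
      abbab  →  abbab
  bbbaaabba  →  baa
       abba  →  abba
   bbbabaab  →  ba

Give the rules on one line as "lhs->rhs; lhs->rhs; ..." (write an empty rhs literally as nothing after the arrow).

aaa->a; aab->b; aba->; bbb->ba

  | bbbbba => babba
  | bababaabb => bbaabb => bbbb => bab
  | bba
  | abaab => ab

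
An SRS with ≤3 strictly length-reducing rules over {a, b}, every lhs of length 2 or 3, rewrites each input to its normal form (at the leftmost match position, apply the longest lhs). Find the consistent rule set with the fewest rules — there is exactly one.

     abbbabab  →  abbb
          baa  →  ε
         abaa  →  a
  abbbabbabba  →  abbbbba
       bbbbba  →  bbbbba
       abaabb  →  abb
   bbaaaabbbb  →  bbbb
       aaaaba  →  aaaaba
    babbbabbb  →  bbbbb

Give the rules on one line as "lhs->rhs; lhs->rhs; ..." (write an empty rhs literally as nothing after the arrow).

baa->; bab->b

  | abbbabab => abbbab => abbb
  | baa => ε
  | abaa => a
  | abbbabbabba => abbbbabba => abbbbba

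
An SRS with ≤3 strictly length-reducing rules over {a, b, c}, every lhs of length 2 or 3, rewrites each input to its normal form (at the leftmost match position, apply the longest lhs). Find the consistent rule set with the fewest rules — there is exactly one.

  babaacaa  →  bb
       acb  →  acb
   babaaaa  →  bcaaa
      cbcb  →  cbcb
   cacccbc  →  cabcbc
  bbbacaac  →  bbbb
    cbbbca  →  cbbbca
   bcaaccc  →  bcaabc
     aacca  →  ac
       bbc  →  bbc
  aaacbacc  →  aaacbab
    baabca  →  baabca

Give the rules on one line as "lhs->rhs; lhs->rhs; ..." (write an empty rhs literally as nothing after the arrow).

  | babaacaa => bcacaa => bcaba => bcc => bb
  | acb
  | babaaaa => bcaaa
  | cbcb

aba->c; aca->ab; cc->b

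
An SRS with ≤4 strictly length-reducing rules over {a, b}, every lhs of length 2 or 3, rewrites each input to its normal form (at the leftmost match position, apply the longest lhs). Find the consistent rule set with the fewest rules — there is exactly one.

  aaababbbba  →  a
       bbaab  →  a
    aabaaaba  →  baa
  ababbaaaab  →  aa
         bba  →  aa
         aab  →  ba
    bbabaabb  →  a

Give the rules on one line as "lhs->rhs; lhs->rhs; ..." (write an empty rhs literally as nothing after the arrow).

aaa->b; aab->ba; bb->a; bbb->bb

  | aaababbbba => bbabbbba => aabbbba => babbba => babba => baaa => bb => a
  | bbaab => aaab => bb => a
  | aabaaaba => baaaaba => bbaba => aaba => baa
  | ababbaaaab => abaaaaaab => abbaaab => aaaaab => baab => bba => aa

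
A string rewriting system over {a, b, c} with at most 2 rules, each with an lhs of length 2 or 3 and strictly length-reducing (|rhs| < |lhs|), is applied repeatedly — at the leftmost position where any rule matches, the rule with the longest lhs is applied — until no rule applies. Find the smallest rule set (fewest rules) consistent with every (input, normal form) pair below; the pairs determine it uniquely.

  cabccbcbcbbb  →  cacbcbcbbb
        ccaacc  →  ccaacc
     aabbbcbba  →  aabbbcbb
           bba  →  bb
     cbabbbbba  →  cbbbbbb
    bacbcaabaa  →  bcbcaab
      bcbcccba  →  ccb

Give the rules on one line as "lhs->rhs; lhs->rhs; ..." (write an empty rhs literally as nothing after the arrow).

  | cabccbcbcbbb => cacbcbcbbb
  | ccaacc
  | aabbbcbba => aabbbcbb
  | bba => bb

ba->b; bcc->c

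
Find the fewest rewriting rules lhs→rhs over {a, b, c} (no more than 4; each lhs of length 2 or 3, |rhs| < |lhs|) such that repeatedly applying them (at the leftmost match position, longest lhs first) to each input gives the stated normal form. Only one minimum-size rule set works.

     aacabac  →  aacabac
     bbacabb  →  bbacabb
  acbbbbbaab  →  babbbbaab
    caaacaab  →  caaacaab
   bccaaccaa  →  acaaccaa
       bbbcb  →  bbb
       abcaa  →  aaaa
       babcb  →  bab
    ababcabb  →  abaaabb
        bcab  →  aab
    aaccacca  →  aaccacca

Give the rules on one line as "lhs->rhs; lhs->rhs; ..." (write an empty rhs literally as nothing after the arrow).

acb->ba; bc->a; bcb->b

  | aacabac
  | bbacabb
  | acbbbbbaab => babbbbaab
  | caaacaab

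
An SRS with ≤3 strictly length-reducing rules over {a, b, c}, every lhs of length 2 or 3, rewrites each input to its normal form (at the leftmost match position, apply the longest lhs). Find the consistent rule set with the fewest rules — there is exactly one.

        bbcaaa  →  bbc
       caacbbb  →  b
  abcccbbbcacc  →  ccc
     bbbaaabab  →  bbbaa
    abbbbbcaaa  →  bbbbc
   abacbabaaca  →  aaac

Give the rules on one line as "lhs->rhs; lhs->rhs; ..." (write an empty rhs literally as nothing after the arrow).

  | bbcaaa => bbcaa => bbca => bbc
  | caacbbb => cacbbb => ccbbb => cbb => b
  | abcccbbbcacc => cccbbbcacc => ccbbcacc => cbcacc => cacc => ccc
  | bbbaaabab => bbbaaab => bbbaa

ab->; ca->c; cb->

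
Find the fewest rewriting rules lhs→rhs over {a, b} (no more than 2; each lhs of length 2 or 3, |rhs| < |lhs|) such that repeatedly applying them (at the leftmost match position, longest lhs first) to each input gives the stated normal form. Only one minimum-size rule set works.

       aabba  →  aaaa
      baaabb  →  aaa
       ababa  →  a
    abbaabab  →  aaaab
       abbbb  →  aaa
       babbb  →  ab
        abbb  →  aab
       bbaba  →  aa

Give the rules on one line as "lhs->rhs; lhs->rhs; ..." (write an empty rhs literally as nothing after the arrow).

  | aabba => aaaa
  | baaabb => aabb => aaa
  | ababa => aba => a
  | abbaabab => aaaabab => aaaab

ba->; bb->a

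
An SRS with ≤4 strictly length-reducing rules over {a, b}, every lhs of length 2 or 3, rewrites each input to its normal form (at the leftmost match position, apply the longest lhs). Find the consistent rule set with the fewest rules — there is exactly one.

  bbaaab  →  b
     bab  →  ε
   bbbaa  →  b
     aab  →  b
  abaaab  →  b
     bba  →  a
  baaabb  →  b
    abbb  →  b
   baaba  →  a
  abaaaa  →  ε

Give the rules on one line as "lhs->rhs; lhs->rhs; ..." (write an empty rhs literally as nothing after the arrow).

  | bbaaab => aaab => ab => b
  | bab => bb => ε
  | bbbaa => baa => b
  | aab => b

aa->; ab->b; aba->a; bb->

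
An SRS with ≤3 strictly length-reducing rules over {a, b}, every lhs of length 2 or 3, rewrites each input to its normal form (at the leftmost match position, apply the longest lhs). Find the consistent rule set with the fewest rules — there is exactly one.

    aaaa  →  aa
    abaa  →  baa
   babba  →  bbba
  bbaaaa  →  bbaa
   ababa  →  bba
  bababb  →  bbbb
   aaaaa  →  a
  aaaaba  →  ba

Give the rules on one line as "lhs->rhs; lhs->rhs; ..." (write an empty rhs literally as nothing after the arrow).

  | aaaa => aa
  | abaa => baa
  | babba => bbba
  | bbaaaa => bbaa

aaa->a; ab->b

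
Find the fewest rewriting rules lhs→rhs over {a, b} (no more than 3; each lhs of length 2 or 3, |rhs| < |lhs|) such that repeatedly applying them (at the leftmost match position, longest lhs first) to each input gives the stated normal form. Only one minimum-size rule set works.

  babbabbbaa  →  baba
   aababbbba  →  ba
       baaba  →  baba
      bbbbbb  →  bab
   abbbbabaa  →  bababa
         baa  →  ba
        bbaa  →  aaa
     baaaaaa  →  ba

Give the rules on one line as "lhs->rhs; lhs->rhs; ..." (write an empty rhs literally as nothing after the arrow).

aab->ba; baa->ba; bb->a

  | babbabbbaa => baaabbbaa => baabbbaa => babbbaa => baabaa => babaa => baba
  | aababbbba => baabbbba => babbbba => baabba => babba => baaa => baa => ba
  | baaba => baba
  | bbbbbb => abbbb => aabb => bab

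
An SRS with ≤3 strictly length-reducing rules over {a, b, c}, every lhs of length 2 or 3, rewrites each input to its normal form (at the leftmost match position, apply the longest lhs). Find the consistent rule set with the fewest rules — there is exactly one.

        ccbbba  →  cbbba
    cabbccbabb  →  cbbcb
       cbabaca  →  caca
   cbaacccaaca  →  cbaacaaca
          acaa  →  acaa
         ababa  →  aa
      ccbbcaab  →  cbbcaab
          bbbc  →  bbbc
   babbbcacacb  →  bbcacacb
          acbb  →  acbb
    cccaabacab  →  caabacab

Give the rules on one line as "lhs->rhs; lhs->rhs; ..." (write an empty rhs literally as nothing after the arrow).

abb->bb; bab->; cc->c

  | ccbbba => cbbba
  | cabbccbabb => cbbccbabb => cbbcbabb => cbbcb
  | cbabaca => caca
  | cbaacccaaca => cbaaccaaca => cbaacaaca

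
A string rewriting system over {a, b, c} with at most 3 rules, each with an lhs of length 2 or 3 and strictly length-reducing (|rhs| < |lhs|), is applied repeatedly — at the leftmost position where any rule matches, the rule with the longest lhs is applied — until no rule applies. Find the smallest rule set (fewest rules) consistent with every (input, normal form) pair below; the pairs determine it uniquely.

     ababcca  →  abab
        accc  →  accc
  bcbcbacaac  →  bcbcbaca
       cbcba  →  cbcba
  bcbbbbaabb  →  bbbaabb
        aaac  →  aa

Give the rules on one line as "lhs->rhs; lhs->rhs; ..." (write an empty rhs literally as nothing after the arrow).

  | ababcca => abab
  | accc
  | bcbcbacaac => bcbcbaca
  | cbcba

aac->a; cbb->; cca->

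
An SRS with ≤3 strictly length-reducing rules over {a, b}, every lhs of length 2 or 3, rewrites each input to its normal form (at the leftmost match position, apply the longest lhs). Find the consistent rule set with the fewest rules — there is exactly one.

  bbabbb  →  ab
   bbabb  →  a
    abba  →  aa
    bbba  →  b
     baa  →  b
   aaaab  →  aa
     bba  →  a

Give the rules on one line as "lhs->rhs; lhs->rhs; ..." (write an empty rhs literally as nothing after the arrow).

aab->; ba->b; bb->

  | bbabbb => abbb => ab
  | bbabb => abb => a
  | abba => aa
  | bbba => ba => b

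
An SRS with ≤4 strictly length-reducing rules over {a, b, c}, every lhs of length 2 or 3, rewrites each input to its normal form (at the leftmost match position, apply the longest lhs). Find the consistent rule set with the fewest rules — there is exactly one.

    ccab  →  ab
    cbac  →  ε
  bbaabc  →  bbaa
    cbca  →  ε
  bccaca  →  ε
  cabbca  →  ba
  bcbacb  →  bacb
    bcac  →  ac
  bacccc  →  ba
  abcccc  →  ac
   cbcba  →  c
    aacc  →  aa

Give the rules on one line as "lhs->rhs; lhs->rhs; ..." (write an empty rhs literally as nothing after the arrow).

bc->; ca->; cba->c; cc->

  | ccab => ab
  | cbac => cc => ε
  | bbaabc => bbaa
  | cbca => ca => ε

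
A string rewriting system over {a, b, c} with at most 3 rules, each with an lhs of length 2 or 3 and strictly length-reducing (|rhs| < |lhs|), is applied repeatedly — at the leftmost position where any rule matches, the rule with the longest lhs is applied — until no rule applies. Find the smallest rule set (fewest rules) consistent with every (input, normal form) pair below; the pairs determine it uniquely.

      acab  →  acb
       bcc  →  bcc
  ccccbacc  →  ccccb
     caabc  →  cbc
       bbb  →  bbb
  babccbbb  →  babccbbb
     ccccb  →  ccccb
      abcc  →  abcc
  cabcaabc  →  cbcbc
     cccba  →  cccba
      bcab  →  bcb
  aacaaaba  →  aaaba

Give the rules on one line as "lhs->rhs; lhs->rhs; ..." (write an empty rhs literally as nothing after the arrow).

aac->; acc->; ca->c

  | acab => acb
  | bcc
  | ccccbacc => ccccb
  | caabc => cabc => cbc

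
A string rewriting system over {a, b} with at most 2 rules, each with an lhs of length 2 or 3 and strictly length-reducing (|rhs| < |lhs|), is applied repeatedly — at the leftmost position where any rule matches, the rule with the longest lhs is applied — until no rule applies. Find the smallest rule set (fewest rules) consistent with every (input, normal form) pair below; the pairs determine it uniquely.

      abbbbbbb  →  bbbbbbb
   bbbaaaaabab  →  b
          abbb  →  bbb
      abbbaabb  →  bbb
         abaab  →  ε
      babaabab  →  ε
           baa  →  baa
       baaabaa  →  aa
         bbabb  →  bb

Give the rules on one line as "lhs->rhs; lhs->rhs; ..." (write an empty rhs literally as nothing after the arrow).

  | abbbbbbb => bbbbbbb
  | bbbaaaaabab => bbbaaaabab => bbbaaabab => bbbaabab => bbbabab => bbab => b
  | abbb => bbb
  | abbbaabb => bbbaabb => bbbabb => bbb

ab->b; bab->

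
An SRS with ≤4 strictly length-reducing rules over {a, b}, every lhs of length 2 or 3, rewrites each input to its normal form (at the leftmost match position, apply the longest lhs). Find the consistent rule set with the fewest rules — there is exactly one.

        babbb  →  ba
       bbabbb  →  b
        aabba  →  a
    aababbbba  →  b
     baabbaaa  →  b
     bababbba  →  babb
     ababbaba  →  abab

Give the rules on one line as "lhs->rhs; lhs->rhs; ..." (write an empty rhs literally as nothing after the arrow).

  | babbb => ba
  | bbabbb => bbbb => b
  | aabba => bbba => a
  | aababbbba => bbabbbba => bbbbba => bba => b

aa->b; bba->b; bbb->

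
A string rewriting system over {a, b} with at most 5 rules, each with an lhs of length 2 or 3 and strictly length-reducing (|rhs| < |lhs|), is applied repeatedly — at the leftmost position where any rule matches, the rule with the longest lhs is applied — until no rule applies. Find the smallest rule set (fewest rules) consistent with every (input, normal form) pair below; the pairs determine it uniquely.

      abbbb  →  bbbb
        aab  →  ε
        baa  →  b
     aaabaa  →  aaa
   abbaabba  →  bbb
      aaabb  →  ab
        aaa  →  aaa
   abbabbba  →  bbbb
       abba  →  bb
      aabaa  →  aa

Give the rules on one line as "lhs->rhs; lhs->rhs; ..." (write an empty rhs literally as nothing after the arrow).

aab->; abb->bb; ba->b; bab->b

  | abbbb => bbbb
  | aab => ε
  | baa => ba => b
  | aaabaa => aaa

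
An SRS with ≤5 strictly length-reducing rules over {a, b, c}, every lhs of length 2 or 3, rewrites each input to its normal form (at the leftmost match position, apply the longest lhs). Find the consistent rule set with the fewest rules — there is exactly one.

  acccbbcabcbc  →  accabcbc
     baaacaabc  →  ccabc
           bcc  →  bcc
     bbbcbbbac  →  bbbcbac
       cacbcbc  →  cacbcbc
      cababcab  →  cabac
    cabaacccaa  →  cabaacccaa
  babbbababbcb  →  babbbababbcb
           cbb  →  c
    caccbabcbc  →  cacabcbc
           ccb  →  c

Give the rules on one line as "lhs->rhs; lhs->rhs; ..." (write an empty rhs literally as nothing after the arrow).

  | acccbbcabcbc => accbcabcbc => accabcbc
  | baaacaabc => bcaabc => ccabc
  | bcc
  | bbbcbbbac => bbbcbac

aaa->; bca->cc; cbb->c; ccb->c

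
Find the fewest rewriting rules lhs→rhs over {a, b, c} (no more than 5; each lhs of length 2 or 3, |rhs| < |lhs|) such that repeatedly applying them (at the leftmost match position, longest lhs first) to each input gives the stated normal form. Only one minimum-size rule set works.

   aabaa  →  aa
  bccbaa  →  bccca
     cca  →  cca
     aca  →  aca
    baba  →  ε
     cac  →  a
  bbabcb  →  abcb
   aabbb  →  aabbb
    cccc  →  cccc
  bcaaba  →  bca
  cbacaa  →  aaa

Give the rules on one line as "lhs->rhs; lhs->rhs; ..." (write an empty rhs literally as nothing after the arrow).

aba->; ba->a; baa->ca; cac->a

  | aabaa => aa
  | bccbaa => bccca
  | cca
  | aca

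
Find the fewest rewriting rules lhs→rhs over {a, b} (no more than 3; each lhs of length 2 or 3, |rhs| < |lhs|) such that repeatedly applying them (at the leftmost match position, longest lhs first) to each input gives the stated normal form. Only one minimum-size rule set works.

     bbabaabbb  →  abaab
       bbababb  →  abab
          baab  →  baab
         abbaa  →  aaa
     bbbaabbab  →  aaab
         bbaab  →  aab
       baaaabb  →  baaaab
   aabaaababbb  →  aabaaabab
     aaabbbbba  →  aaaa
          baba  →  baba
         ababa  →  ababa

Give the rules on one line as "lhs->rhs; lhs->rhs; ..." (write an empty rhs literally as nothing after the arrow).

bb->b; bba->a

  | bbabaabbb => abaabbb => abaabb => abaab
  | bbababb => ababb => abab
  | baab
  | abbaa => aaa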